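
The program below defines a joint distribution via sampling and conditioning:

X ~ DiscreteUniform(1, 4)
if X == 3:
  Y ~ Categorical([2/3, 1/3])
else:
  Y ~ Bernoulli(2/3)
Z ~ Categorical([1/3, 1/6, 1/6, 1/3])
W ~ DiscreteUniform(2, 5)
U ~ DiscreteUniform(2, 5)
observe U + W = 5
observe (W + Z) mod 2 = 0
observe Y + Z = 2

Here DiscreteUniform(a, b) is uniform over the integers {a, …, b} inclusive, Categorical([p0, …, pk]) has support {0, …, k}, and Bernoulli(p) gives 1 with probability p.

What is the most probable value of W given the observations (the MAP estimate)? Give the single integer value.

argmax_v P(W = v | obs) = 3

Enumerate traces; 8 have nonzero weight after conditioning:
  (X=1, Y=0, Z=2, W=2, U=3) weight 1/1152
  (X=1, Y=1, Z=1, W=3, U=2) weight 1/576
  (X=2, Y=0, Z=2, W=2, U=3) weight 1/1152
  (X=2, Y=1, Z=1, W=3, U=2) weight 1/576
  (X=3, Y=0, Z=2, W=2, U=3) weight 1/576
  (X=3, Y=1, Z=1, W=3, U=2) weight 1/1152
  (X=4, Y=0, Z=2, W=2, U=3) weight 1/1152
  (X=4, Y=1, Z=1, W=3, U=2) weight 1/576
Group by W:
  weight(W=2) = 5/1152
  weight(W=3) = 7/1152
Total weight = 5/1152 + 7/1152 = 1/96
P(W=2 | obs) = 5/1152 / 1/96 = 5/12
P(W=3 | obs) = 7/1152 / 1/96 = 7/12
argmax = 3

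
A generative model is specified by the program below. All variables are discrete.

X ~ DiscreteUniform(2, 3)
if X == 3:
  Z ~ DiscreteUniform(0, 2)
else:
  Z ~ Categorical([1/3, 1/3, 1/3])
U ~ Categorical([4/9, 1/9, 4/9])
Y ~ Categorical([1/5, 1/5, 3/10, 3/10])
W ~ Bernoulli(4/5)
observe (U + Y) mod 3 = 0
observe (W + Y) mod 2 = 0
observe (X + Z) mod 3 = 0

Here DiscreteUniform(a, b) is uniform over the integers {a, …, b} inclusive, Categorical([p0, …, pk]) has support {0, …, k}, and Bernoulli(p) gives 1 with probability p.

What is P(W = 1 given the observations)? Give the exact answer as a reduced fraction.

Enumerate traces; 8 have nonzero weight after conditioning:
  (X=2, Z=1, U=0, Y=0, W=0) weight 2/675
  (X=2, Z=1, U=0, Y=3, W=1) weight 4/225
  (X=2, Z=1, U=1, Y=2, W=0) weight 1/900
  (X=2, Z=1, U=2, Y=1, W=1) weight 8/675
  (X=3, Z=0, U=0, Y=0, W=0) weight 2/675
  (X=3, Z=0, U=0, Y=3, W=1) weight 4/225
  (X=3, Z=0, U=1, Y=2, W=0) weight 1/900
  (X=3, Z=0, U=2, Y=1, W=1) weight 8/675
Group by W:
  weight(W=0) = 11/1350
  weight(W=1) = 8/135
Total weight = 11/1350 + 8/135 = 91/1350
P(W=0 | obs) = 11/1350 / 91/1350 = 11/91
P(W=1 | obs) = 8/135 / 91/1350 = 80/91

P(W = 1 | obs) = 80/91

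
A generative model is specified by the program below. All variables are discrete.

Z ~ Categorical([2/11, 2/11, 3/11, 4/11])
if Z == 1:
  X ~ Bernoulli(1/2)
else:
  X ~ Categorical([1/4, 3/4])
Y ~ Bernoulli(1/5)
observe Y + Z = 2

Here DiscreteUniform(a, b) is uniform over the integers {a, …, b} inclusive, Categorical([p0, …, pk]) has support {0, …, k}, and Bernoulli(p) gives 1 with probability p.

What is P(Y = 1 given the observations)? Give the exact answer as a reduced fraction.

Enumerate traces; 4 have nonzero weight after conditioning:
  (Z=1, X=0, Y=1) weight 1/55
  (Z=1, X=1, Y=1) weight 1/55
  (Z=2, X=0, Y=0) weight 3/55
  (Z=2, X=1, Y=0) weight 9/55
Group by Y:
  weight(Y=0) = 12/55
  weight(Y=1) = 2/55
Total weight = 12/55 + 2/55 = 14/55
P(Y=0 | obs) = 12/55 / 14/55 = 6/7
P(Y=1 | obs) = 2/55 / 14/55 = 1/7

P(Y = 1 | obs) = 1/7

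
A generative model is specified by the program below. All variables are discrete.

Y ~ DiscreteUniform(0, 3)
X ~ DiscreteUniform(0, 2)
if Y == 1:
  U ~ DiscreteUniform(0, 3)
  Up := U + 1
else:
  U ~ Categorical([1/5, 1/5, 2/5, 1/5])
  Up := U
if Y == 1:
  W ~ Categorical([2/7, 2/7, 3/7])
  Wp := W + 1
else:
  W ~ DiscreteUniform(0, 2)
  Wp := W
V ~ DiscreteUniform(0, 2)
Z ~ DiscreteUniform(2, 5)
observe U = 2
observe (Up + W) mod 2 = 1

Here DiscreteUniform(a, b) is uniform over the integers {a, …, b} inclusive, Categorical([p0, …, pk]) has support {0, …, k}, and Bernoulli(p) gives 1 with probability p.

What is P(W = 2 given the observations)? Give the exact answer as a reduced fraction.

P(W = 2 | obs) = 5/27

Enumerate traces; 180 have nonzero weight after conditioning:
  (Y=0, X=0, U=2, W=1, V=0, Z=2) weight 1/1080
  (Y=0, X=0, U=2, W=1, V=0, Z=3) weight 1/1080
  (Y=0, X=0, U=2, W=1, V=0, Z=4) weight 1/1080
  (Y=0, X=0, U=2, W=1, V=0, Z=5) weight 1/1080
  (Y=0, X=0, U=2, W=1, V=1, Z=2) weight 1/1080
  (Y=0, X=0, U=2, W=1, V=1, Z=3) weight 1/1080
  (Y=0, X=0, U=2, W=1, V=1, Z=4) weight 1/1080
  (Y=0, X=0, U=2, W=1, V=1, Z=5) weight 1/1080
  (Y=1, X=0, U=2, W=0, V=0, Z=2) weight 1/2016
  (Y=1, X=0, U=2, W=2, V=0, Z=2) weight 1/1344
  … 170 more
Group by W:
  weight(W=0) = 1/56
  weight(W=1) = 1/10
  weight(W=2) = 3/112
Total weight = 1/56 + 1/10 + 3/112 = 81/560
P(W=0 | obs) = 1/56 / 81/560 = 10/81
P(W=1 | obs) = 1/10 / 81/560 = 56/81
P(W=2 | obs) = 3/112 / 81/560 = 5/27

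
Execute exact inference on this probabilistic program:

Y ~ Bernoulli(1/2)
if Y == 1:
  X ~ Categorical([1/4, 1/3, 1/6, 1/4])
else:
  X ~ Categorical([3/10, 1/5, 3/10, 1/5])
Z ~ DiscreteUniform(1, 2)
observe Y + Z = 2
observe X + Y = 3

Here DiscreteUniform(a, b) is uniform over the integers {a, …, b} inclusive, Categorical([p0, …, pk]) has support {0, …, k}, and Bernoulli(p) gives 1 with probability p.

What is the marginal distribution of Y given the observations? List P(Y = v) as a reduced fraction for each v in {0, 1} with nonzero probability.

P(Y=0) = 6/11, P(Y=1) = 5/11

Enumerate traces; 2 have nonzero weight after conditioning:
  (Y=0, X=3, Z=2) weight 1/20
  (Y=1, X=2, Z=1) weight 1/24
Group by Y:
  weight(Y=0) = 1/20
  weight(Y=1) = 1/24
Total weight = 1/20 + 1/24 = 11/120
P(Y=0 | obs) = 1/20 / 11/120 = 6/11
P(Y=1 | obs) = 1/24 / 11/120 = 5/11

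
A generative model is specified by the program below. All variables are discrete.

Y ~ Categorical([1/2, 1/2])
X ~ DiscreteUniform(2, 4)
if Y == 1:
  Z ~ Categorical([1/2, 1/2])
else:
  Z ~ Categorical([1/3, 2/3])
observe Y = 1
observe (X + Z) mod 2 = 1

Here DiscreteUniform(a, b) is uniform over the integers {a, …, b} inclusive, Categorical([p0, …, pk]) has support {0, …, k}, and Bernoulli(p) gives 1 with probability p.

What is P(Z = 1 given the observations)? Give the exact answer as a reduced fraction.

P(Z = 1 | obs) = 2/3

Enumerate traces; 3 have nonzero weight after conditioning:
  (Y=1, X=2, Z=1) weight 1/12
  (Y=1, X=3, Z=0) weight 1/12
  (Y=1, X=4, Z=1) weight 1/12
Group by Z:
  weight(Z=0) = 1/12
  weight(Z=1) = 1/6
Total weight = 1/12 + 1/6 = 1/4
P(Z=0 | obs) = 1/12 / 1/4 = 1/3
P(Z=1 | obs) = 1/6 / 1/4 = 2/3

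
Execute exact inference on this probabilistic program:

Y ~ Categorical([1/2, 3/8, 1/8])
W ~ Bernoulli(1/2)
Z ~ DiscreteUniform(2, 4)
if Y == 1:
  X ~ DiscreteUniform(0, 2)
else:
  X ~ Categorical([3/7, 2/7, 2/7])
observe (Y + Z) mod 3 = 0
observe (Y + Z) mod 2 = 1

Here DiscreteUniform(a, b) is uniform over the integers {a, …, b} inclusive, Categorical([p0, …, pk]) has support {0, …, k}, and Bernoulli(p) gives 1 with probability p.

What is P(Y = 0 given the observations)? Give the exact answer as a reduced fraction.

P(Y = 0 | obs) = 4/7

Enumerate traces; 12 have nonzero weight after conditioning:
  (Y=0, W=0, Z=3, X=0) weight 1/28
  (Y=0, W=0, Z=3, X=1) weight 1/42
  (Y=0, W=0, Z=3, X=2) weight 1/42
  (Y=0, W=1, Z=3, X=0) weight 1/28
  (Y=0, W=1, Z=3, X=1) weight 1/42
  (Y=0, W=1, Z=3, X=2) weight 1/42
  (Y=1, W=0, Z=2, X=0) weight 1/48
  (Y=1, W=0, Z=2, X=1) weight 1/48
  … 4 more
Group by Y:
  weight(Y=0) = 1/6
  weight(Y=1) = 1/8
Total weight = 1/6 + 1/8 = 7/24
P(Y=0 | obs) = 1/6 / 7/24 = 4/7
P(Y=1 | obs) = 1/8 / 7/24 = 3/7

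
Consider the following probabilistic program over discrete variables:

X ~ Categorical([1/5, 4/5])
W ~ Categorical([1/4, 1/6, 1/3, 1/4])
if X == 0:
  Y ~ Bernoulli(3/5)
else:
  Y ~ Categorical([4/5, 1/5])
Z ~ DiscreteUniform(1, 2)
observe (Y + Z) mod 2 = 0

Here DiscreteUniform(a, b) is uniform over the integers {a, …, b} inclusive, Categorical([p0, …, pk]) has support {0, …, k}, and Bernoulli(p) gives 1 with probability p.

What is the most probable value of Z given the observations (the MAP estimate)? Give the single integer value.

Enumerate traces; 16 have nonzero weight after conditioning:
  (X=0, W=0, Y=0, Z=2) weight 1/100
  (X=0, W=0, Y=1, Z=1) weight 3/200
  (X=0, W=1, Y=0, Z=2) weight 1/150
  (X=0, W=1, Y=1, Z=1) weight 1/100
  (X=0, W=2, Y=0, Z=2) weight 1/75
  (X=0, W=2, Y=1, Z=1) weight 1/50
  (X=0, W=3, Y=0, Z=2) weight 1/100
  (X=0, W=3, Y=1, Z=1) weight 3/200
  … 8 more
Group by Z:
  weight(Z=1) = 7/50
  weight(Z=2) = 9/25
Total weight = 7/50 + 9/25 = 1/2
P(Z=1 | obs) = 7/50 / 1/2 = 7/25
P(Z=2 | obs) = 9/25 / 1/2 = 18/25
argmax = 2

argmax_v P(Z = v | obs) = 2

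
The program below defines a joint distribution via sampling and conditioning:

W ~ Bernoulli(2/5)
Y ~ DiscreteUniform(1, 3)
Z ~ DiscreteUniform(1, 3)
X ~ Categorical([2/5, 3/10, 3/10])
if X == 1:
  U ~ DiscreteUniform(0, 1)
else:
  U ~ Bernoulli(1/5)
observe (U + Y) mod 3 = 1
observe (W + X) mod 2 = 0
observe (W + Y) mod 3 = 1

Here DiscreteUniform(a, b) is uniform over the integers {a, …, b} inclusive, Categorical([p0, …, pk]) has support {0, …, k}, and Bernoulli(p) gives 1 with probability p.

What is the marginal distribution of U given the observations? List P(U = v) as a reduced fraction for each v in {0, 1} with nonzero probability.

Enumerate traces; 9 have nonzero weight after conditioning:
  (W=0, Y=1, Z=1, X=0, U=0) weight 8/375
  (W=0, Y=1, Z=1, X=2, U=0) weight 2/125
  (W=0, Y=1, Z=2, X=0, U=0) weight 8/375
  (W=0, Y=1, Z=2, X=2, U=0) weight 2/125
  (W=0, Y=1, Z=3, X=0, U=0) weight 8/375
  (W=0, Y=1, Z=3, X=2, U=0) weight 2/125
  (W=1, Y=3, Z=1, X=1, U=1) weight 1/150
  (W=1, Y=3, Z=2, X=1, U=1) weight 1/150
  … 1 more
Group by U:
  weight(U=0) = 14/125
  weight(U=1) = 1/50
Total weight = 14/125 + 1/50 = 33/250
P(U=0 | obs) = 14/125 / 33/250 = 28/33
P(U=1 | obs) = 1/50 / 33/250 = 5/33

P(U=0) = 28/33, P(U=1) = 5/33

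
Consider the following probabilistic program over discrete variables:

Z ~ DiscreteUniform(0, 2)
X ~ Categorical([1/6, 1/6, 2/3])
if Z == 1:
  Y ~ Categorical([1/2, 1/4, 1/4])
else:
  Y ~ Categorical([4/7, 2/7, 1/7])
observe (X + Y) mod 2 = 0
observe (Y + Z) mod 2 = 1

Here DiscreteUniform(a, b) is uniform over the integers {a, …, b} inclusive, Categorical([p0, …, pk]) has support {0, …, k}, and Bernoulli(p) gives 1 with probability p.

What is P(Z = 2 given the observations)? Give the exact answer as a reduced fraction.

Enumerate traces; 6 have nonzero weight after conditioning:
  (Z=0, X=1, Y=1) weight 1/63
  (Z=1, X=0, Y=0) weight 1/36
  (Z=1, X=0, Y=2) weight 1/72
  (Z=1, X=2, Y=0) weight 1/9
  (Z=1, X=2, Y=2) weight 1/18
  (Z=2, X=1, Y=1) weight 1/63
Group by Z:
  weight(Z=0) = 1/63
  weight(Z=1) = 5/24
  weight(Z=2) = 1/63
Total weight = 1/63 + 5/24 + 1/63 = 121/504
P(Z=0 | obs) = 1/63 / 121/504 = 8/121
P(Z=1 | obs) = 5/24 / 121/504 = 105/121
P(Z=2 | obs) = 1/63 / 121/504 = 8/121

P(Z = 2 | obs) = 8/121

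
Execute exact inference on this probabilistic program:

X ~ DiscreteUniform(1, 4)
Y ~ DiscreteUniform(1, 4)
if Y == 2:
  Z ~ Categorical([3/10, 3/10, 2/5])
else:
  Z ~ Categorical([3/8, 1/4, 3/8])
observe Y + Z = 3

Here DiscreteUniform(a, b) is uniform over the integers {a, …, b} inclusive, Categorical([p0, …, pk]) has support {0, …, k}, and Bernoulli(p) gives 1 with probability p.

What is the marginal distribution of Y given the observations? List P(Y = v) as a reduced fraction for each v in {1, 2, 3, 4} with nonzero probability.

Enumerate traces; 12 have nonzero weight after conditioning:
  (X=1, Y=1, Z=2) weight 3/128
  (X=1, Y=2, Z=1) weight 3/160
  (X=1, Y=3, Z=0) weight 3/128
  (X=2, Y=1, Z=2) weight 3/128
  (X=2, Y=2, Z=1) weight 3/160
  (X=2, Y=3, Z=0) weight 3/128
  (X=3, Y=1, Z=2) weight 3/128
  (X=3, Y=2, Z=1) weight 3/160
  … 4 more
Group by Y:
  weight(Y=1) = 3/32
  weight(Y=2) = 3/40
  weight(Y=3) = 3/32
Total weight = 3/32 + 3/40 + 3/32 = 21/80
P(Y=1 | obs) = 3/32 / 21/80 = 5/14
P(Y=2 | obs) = 3/40 / 21/80 = 2/7
P(Y=3 | obs) = 3/32 / 21/80 = 5/14

P(Y=1) = 5/14, P(Y=2) = 2/7, P(Y=3) = 5/14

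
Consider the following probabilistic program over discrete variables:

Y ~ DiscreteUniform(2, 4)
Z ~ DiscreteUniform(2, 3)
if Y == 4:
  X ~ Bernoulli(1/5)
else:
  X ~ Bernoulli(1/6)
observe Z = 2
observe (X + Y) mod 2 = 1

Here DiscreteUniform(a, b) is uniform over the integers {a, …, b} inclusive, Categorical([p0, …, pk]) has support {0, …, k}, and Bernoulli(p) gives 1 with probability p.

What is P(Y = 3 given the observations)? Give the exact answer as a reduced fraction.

P(Y = 3 | obs) = 25/36

Enumerate traces; 3 have nonzero weight after conditioning:
  (Y=2, Z=2, X=1) weight 1/36
  (Y=3, Z=2, X=0) weight 5/36
  (Y=4, Z=2, X=1) weight 1/30
Group by Y:
  weight(Y=2) = 1/36
  weight(Y=3) = 5/36
  weight(Y=4) = 1/30
Total weight = 1/36 + 5/36 + 1/30 = 1/5
P(Y=2 | obs) = 1/36 / 1/5 = 5/36
P(Y=3 | obs) = 5/36 / 1/5 = 25/36
P(Y=4 | obs) = 1/30 / 1/5 = 1/6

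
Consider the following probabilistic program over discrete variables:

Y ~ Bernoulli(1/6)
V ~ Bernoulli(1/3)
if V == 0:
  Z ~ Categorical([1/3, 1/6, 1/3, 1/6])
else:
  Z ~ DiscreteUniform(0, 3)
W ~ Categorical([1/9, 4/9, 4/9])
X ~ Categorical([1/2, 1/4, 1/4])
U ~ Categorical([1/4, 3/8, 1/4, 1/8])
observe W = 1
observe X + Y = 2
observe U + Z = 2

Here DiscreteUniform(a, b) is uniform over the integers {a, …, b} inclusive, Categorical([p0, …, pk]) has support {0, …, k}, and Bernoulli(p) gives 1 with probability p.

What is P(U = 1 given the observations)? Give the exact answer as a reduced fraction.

Enumerate traces; 12 have nonzero weight after conditioning:
  (Y=0, V=0, Z=0, W=1, X=2, U=2) weight 5/972
  (Y=0, V=0, Z=1, W=1, X=2, U=1) weight 5/1296
  (Y=0, V=0, Z=2, W=1, X=2, U=0) weight 5/972
  (Y=0, V=1, Z=0, W=1, X=2, U=2) weight 5/2592
  (Y=0, V=1, Z=1, W=1, X=2, U=1) weight 5/1728
  (Y=0, V=1, Z=2, W=1, X=2, U=0) weight 5/2592
  (Y=1, V=0, Z=0, W=1, X=1, U=2) weight 1/972
  (Y=1, V=0, Z=1, W=1, X=1, U=1) weight 1/1296
  … 4 more
Group by U:
  weight(U=0) = 11/1296
  weight(U=1) = 7/864
  weight(U=2) = 11/1296
Total weight = 11/1296 + 7/864 + 11/1296 = 65/2592
P(U=0 | obs) = 11/1296 / 65/2592 = 22/65
P(U=1 | obs) = 7/864 / 65/2592 = 21/65
P(U=2 | obs) = 11/1296 / 65/2592 = 22/65

P(U = 1 | obs) = 21/65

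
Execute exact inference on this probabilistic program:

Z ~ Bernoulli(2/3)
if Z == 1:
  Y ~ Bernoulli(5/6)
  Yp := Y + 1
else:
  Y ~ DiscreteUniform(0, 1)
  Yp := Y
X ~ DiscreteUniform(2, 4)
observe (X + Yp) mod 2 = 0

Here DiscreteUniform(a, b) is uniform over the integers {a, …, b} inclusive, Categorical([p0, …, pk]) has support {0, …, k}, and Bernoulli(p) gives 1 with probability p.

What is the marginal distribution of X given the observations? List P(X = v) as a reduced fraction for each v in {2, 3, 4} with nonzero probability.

Enumerate traces; 6 have nonzero weight after conditioning:
  (Z=0, Y=0, X=2) weight 1/18
  (Z=0, Y=0, X=4) weight 1/18
  (Z=0, Y=1, X=3) weight 1/18
  (Z=1, Y=0, X=3) weight 1/27
  (Z=1, Y=1, X=2) weight 5/27
  (Z=1, Y=1, X=4) weight 5/27
Group by X:
  weight(X=2) = 13/54
  weight(X=3) = 5/54
  weight(X=4) = 13/54
Total weight = 13/54 + 5/54 + 13/54 = 31/54
P(X=2 | obs) = 13/54 / 31/54 = 13/31
P(X=3 | obs) = 5/54 / 31/54 = 5/31
P(X=4 | obs) = 13/54 / 31/54 = 13/31

P(X=2) = 13/31, P(X=3) = 5/31, P(X=4) = 13/31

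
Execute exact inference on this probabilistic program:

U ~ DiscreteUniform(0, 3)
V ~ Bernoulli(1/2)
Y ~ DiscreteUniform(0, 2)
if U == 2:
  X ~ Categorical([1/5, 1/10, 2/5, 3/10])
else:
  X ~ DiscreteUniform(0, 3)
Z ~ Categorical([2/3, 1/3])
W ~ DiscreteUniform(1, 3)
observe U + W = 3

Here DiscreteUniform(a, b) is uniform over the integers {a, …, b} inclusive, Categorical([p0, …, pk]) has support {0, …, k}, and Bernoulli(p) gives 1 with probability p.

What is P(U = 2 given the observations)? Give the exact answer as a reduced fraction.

Enumerate traces; 144 have nonzero weight after conditioning:
  (U=0, V=0, Y=0, X=0, Z=0, W=3) weight 1/432
  (U=0, V=0, Y=0, X=0, Z=1, W=3) weight 1/864
  (U=0, V=0, Y=0, X=1, Z=0, W=3) weight 1/432
  (U=0, V=0, Y=0, X=1, Z=1, W=3) weight 1/864
  (U=0, V=0, Y=0, X=2, Z=0, W=3) weight 1/432
  (U=0, V=0, Y=0, X=2, Z=1, W=3) weight 1/864
  (U=0, V=0, Y=0, X=3, Z=0, W=3) weight 1/432
  (U=0, V=0, Y=0, X=3, Z=1, W=3) weight 1/864
  (U=1, V=0, Y=0, X=0, Z=0, W=2) weight 1/432
  (U=2, V=0, Y=0, X=0, Z=0, W=1) weight 1/540
  … 134 more
Group by U:
  weight(U=0) = 1/12
  weight(U=1) = 1/12
  weight(U=2) = 1/12
Total weight = 1/12 + 1/12 + 1/12 = 1/4
P(U=0 | obs) = 1/12 / 1/4 = 1/3
P(U=1 | obs) = 1/12 / 1/4 = 1/3
P(U=2 | obs) = 1/12 / 1/4 = 1/3

P(U = 2 | obs) = 1/3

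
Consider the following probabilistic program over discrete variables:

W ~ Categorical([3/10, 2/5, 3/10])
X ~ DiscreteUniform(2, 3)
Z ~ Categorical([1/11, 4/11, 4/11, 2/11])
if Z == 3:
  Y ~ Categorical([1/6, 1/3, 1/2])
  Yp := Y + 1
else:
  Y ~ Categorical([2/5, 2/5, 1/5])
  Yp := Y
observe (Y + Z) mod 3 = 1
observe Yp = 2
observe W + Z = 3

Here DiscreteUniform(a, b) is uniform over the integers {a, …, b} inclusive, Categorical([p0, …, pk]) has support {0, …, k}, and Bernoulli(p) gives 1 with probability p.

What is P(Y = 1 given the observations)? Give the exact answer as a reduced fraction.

Enumerate traces; 4 have nonzero weight after conditioning:
  (W=0, X=2, Z=3, Y=1) weight 1/110
  (W=0, X=3, Z=3, Y=1) weight 1/110
  (W=1, X=2, Z=2, Y=2) weight 4/275
  (W=1, X=3, Z=2, Y=2) weight 4/275
Group by Y:
  weight(Y=1) = 1/55
  weight(Y=2) = 8/275
Total weight = 1/55 + 8/275 = 13/275
P(Y=1 | obs) = 1/55 / 13/275 = 5/13
P(Y=2 | obs) = 8/275 / 13/275 = 8/13

P(Y = 1 | obs) = 5/13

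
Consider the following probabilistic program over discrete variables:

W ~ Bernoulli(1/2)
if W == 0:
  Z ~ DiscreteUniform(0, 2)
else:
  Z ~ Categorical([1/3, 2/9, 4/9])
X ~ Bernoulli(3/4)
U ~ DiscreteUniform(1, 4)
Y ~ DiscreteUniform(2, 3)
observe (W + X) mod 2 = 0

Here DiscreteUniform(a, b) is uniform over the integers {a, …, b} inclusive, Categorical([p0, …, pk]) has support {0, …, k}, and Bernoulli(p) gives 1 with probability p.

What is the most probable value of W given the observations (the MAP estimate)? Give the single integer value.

argmax_v P(W = v | obs) = 1

Enumerate traces; 48 have nonzero weight after conditioning:
  (W=0, Z=0, X=0, U=1, Y=2) weight 1/192
  (W=0, Z=0, X=0, U=1, Y=3) weight 1/192
  (W=0, Z=0, X=0, U=2, Y=2) weight 1/192
  (W=0, Z=0, X=0, U=2, Y=3) weight 1/192
  (W=0, Z=0, X=0, U=3, Y=2) weight 1/192
  (W=0, Z=0, X=0, U=3, Y=3) weight 1/192
  (W=0, Z=0, X=0, U=4, Y=2) weight 1/192
  (W=0, Z=0, X=0, U=4, Y=3) weight 1/192
  (W=1, Z=0, X=1, U=1, Y=2) weight 1/64
  … 39 more
Group by W:
  weight(W=0) = 1/8
  weight(W=1) = 3/8
Total weight = 1/8 + 3/8 = 1/2
P(W=0 | obs) = 1/8 / 1/2 = 1/4
P(W=1 | obs) = 3/8 / 1/2 = 3/4
argmax = 1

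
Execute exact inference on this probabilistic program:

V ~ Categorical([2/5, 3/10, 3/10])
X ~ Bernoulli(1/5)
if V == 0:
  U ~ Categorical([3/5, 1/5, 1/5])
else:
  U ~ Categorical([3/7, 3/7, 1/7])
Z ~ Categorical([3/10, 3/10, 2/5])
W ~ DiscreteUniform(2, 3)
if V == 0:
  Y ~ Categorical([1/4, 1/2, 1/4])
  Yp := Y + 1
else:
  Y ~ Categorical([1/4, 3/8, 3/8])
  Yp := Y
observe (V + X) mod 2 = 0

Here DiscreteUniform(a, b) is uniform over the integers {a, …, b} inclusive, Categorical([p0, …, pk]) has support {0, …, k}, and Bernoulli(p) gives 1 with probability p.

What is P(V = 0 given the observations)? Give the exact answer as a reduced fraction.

Enumerate traces; 162 have nonzero weight after conditioning:
  (V=0, X=0, U=0, Z=0, W=2, Y=0) weight 9/1250
  (V=0, X=0, U=0, Z=0, W=2, Y=1) weight 9/625
  (V=0, X=0, U=0, Z=0, W=2, Y=2) weight 9/1250
  (V=0, X=0, U=0, Z=0, W=3, Y=0) weight 9/1250
  (V=0, X=0, U=0, Z=0, W=3, Y=1) weight 9/625
  (V=0, X=0, U=0, Z=0, W=3, Y=2) weight 9/1250
  (V=0, X=0, U=0, Z=1, W=2, Y=0) weight 9/1250
  (V=0, X=0, U=0, Z=1, W=2, Y=1) weight 9/625
  (V=1, X=1, U=0, Z=0, W=2, Y=0) weight 27/28000
  (V=2, X=0, U=0, Z=0, W=2, Y=0) weight 27/7000
  … 152 more
Group by V:
  weight(V=0) = 8/25
  weight(V=1) = 3/50
  weight(V=2) = 6/25
Total weight = 8/25 + 3/50 + 6/25 = 31/50
P(V=0 | obs) = 8/25 / 31/50 = 16/31
P(V=1 | obs) = 3/50 / 31/50 = 3/31
P(V=2 | obs) = 6/25 / 31/50 = 12/31

P(V = 0 | obs) = 16/31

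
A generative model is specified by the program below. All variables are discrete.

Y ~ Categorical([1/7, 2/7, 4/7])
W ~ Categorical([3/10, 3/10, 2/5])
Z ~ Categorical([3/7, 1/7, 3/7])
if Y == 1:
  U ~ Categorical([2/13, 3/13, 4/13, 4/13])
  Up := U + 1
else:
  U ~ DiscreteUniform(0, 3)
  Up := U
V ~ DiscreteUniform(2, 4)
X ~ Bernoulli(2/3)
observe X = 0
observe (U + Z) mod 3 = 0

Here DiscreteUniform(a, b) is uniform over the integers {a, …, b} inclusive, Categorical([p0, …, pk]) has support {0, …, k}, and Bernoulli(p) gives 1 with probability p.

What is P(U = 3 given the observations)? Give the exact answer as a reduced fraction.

Enumerate traces; 108 have nonzero weight after conditioning:
  (Y=0, W=0, Z=0, U=0, V=2, X=0) weight 1/1960
  (Y=0, W=0, Z=0, U=0, V=3, X=0) weight 1/1960
  (Y=0, W=0, Z=0, U=0, V=4, X=0) weight 1/1960
  (Y=0, W=0, Z=0, U=3, V=2, X=0) weight 1/1960
  (Y=0, W=0, Z=0, U=3, V=3, X=0) weight 1/1960
  (Y=0, W=0, Z=0, U=3, V=4, X=0) weight 1/1960
  (Y=0, W=0, Z=1, U=2, V=2, X=0) weight 1/5880
  (Y=0, W=0, Z=1, U=2, V=3, X=0) weight 1/5880
  (Y=0, W=0, Z=2, U=1, V=2, X=0) weight 1/1960
  … 99 more
Group by U:
  weight(U=0) = 81/2548
  weight(U=1) = 89/2548
  weight(U=2) = 97/7644
  weight(U=3) = 97/2548
Total weight = 81/2548 + 89/2548 + 97/7644 + 97/2548 = 449/3822
P(U=0 | obs) = 81/2548 / 449/3822 = 243/898
P(U=1 | obs) = 89/2548 / 449/3822 = 267/898
P(U=2 | obs) = 97/7644 / 449/3822 = 97/898
P(U=3 | obs) = 97/2548 / 449/3822 = 291/898

P(U = 3 | obs) = 291/898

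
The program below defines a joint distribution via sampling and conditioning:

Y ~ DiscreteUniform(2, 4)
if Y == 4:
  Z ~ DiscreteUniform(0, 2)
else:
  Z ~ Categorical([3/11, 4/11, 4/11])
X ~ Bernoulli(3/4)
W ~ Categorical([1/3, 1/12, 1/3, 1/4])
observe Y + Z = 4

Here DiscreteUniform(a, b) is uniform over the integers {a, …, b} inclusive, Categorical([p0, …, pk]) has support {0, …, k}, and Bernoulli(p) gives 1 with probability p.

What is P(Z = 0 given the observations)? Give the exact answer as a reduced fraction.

P(Z = 0 | obs) = 11/35

Enumerate traces; 24 have nonzero weight after conditioning:
  (Y=2, Z=2, X=0, W=0) weight 1/99
  (Y=2, Z=2, X=0, W=1) weight 1/396
  (Y=2, Z=2, X=0, W=2) weight 1/99
  (Y=2, Z=2, X=0, W=3) weight 1/132
  (Y=2, Z=2, X=1, W=0) weight 1/33
  (Y=2, Z=2, X=1, W=1) weight 1/132
  (Y=2, Z=2, X=1, W=2) weight 1/33
  (Y=2, Z=2, X=1, W=3) weight 1/44
  (Y=3, Z=1, X=0, W=0) weight 1/99
  (Y=4, Z=0, X=0, W=0) weight 1/108
  … 14 more
Group by Z:
  weight(Z=0) = 1/9
  weight(Z=1) = 4/33
  weight(Z=2) = 4/33
Total weight = 1/9 + 4/33 + 4/33 = 35/99
P(Z=0 | obs) = 1/9 / 35/99 = 11/35
P(Z=1 | obs) = 4/33 / 35/99 = 12/35
P(Z=2 | obs) = 4/33 / 35/99 = 12/35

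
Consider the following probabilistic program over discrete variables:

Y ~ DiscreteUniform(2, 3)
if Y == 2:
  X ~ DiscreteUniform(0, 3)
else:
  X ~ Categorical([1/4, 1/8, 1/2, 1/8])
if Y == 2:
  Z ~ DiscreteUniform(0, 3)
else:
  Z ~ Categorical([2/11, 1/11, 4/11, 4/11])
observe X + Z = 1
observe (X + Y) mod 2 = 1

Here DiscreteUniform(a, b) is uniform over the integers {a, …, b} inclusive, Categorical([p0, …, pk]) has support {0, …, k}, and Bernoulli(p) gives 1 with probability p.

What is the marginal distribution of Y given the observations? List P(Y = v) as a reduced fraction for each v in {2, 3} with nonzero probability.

Enumerate traces; 2 have nonzero weight after conditioning:
  (Y=2, X=1, Z=0) weight 1/32
  (Y=3, X=0, Z=1) weight 1/88
Group by Y:
  weight(Y=2) = 1/32
  weight(Y=3) = 1/88
Total weight = 1/32 + 1/88 = 15/352
P(Y=2 | obs) = 1/32 / 15/352 = 11/15
P(Y=3 | obs) = 1/88 / 15/352 = 4/15

P(Y=2) = 11/15, P(Y=3) = 4/15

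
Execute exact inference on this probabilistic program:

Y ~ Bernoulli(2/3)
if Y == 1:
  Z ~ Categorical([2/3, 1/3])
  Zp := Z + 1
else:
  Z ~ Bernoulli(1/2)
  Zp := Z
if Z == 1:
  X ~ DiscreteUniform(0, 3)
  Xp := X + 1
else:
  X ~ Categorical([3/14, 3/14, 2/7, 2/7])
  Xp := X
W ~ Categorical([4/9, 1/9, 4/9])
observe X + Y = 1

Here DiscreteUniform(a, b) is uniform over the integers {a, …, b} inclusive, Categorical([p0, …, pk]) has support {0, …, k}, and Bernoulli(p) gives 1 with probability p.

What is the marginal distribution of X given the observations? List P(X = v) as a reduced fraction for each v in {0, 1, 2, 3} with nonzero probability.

P(X=0) = 76/115, P(X=1) = 39/115

Enumerate traces; 12 have nonzero weight after conditioning:
  (Y=0, Z=0, X=1, W=0) weight 1/63
  (Y=0, Z=0, X=1, W=1) weight 1/252
  (Y=0, Z=0, X=1, W=2) weight 1/63
  (Y=0, Z=1, X=1, W=0) weight 1/54
  (Y=0, Z=1, X=1, W=1) weight 1/216
  (Y=0, Z=1, X=1, W=2) weight 1/54
  (Y=1, Z=0, X=0, W=0) weight 8/189
  (Y=1, Z=0, X=0, W=1) weight 2/189
  … 4 more
Group by X:
  weight(X=0) = 19/126
  weight(X=1) = 13/168
Total weight = 19/126 + 13/168 = 115/504
P(X=0 | obs) = 19/126 / 115/504 = 76/115
P(X=1 | obs) = 13/168 / 115/504 = 39/115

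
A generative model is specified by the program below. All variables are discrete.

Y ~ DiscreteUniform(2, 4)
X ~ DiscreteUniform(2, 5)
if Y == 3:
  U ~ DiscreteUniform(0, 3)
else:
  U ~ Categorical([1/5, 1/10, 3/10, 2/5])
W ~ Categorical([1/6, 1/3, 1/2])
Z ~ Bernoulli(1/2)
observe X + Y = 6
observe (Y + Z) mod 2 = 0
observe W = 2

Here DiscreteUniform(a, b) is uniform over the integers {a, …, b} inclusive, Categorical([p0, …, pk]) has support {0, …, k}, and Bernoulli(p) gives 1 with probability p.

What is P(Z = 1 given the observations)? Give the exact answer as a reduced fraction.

Enumerate traces; 12 have nonzero weight after conditioning:
  (Y=2, X=4, U=0, W=2, Z=0) weight 1/240
  (Y=2, X=4, U=1, W=2, Z=0) weight 1/480
  (Y=2, X=4, U=2, W=2, Z=0) weight 1/160
  (Y=2, X=4, U=3, W=2, Z=0) weight 1/120
  (Y=3, X=3, U=0, W=2, Z=1) weight 1/192
  (Y=3, X=3, U=1, W=2, Z=1) weight 1/192
  (Y=3, X=3, U=2, W=2, Z=1) weight 1/192
  (Y=3, X=3, U=3, W=2, Z=1) weight 1/192
  … 4 more
Group by Z:
  weight(Z=0) = 1/24
  weight(Z=1) = 1/48
Total weight = 1/24 + 1/48 = 1/16
P(Z=0 | obs) = 1/24 / 1/16 = 2/3
P(Z=1 | obs) = 1/48 / 1/16 = 1/3

P(Z = 1 | obs) = 1/3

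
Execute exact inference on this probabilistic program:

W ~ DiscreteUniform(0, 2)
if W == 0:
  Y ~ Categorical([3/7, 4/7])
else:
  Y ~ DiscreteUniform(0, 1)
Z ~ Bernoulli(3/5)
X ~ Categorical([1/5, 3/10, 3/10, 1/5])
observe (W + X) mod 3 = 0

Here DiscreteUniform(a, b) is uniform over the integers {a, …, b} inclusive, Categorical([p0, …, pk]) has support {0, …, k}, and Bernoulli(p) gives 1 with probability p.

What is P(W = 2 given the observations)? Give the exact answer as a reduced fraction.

Enumerate traces; 16 have nonzero weight after conditioning:
  (W=0, Y=0, Z=0, X=0) weight 2/175
  (W=0, Y=0, Z=0, X=3) weight 2/175
  (W=0, Y=0, Z=1, X=0) weight 3/175
  (W=0, Y=0, Z=1, X=3) weight 3/175
  (W=0, Y=1, Z=0, X=0) weight 8/525
  (W=0, Y=1, Z=0, X=3) weight 8/525
  (W=0, Y=1, Z=1, X=0) weight 4/175
  (W=0, Y=1, Z=1, X=3) weight 4/175
  (W=1, Y=0, Z=0, X=2) weight 1/50
  (W=2, Y=0, Z=0, X=1) weight 1/50
  … 6 more
Group by W:
  weight(W=0) = 2/15
  weight(W=1) = 1/10
  weight(W=2) = 1/10
Total weight = 2/15 + 1/10 + 1/10 = 1/3
P(W=0 | obs) = 2/15 / 1/3 = 2/5
P(W=1 | obs) = 1/10 / 1/3 = 3/10
P(W=2 | obs) = 1/10 / 1/3 = 3/10

P(W = 2 | obs) = 3/10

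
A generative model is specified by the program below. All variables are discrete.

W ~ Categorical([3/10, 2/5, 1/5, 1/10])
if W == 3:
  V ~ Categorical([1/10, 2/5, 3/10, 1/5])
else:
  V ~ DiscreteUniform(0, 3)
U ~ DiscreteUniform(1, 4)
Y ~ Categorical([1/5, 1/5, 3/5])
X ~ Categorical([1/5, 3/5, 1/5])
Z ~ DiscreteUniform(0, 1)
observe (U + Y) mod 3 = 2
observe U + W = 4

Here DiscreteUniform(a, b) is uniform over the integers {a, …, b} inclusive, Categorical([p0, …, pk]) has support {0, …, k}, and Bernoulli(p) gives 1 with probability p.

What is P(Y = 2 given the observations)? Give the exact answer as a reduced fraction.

Enumerate traces; 96 have nonzero weight after conditioning:
  (W=0, V=0, U=4, Y=1, X=0, Z=0) weight 3/8000
  (W=0, V=0, U=4, Y=1, X=0, Z=1) weight 3/8000
  (W=0, V=0, U=4, Y=1, X=1, Z=0) weight 9/8000
  (W=0, V=0, U=4, Y=1, X=1, Z=1) weight 9/8000
  (W=0, V=0, U=4, Y=1, X=2, Z=0) weight 3/8000
  (W=0, V=0, U=4, Y=1, X=2, Z=1) weight 3/8000
  (W=0, V=1, U=4, Y=1, X=0, Z=0) weight 3/8000
  (W=0, V=1, U=4, Y=1, X=0, Z=1) weight 3/8000
  (W=1, V=0, U=3, Y=2, X=0, Z=0) weight 3/2000
  (W=2, V=0, U=2, Y=0, X=0, Z=0) weight 1/4000
  … 86 more
Group by Y:
  weight(Y=0) = 1/100
  weight(Y=1) = 1/50
  weight(Y=2) = 3/50
Total weight = 1/100 + 1/50 + 3/50 = 9/100
P(Y=0 | obs) = 1/100 / 9/100 = 1/9
P(Y=1 | obs) = 1/50 / 9/100 = 2/9
P(Y=2 | obs) = 3/50 / 9/100 = 2/3

P(Y = 2 | obs) = 2/3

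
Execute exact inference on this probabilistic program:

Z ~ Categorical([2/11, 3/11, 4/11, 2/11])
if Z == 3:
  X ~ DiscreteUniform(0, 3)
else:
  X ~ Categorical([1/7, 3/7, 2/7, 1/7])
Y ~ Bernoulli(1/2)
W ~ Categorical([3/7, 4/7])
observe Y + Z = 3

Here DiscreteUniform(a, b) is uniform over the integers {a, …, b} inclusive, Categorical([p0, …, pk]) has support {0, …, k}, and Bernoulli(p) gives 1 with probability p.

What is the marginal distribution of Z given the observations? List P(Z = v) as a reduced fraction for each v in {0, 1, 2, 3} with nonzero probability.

P(Z=2) = 2/3, P(Z=3) = 1/3

Enumerate traces; 16 have nonzero weight after conditioning:
  (Z=2, X=0, Y=1, W=0) weight 6/539
  (Z=2, X=0, Y=1, W=1) weight 8/539
  (Z=2, X=1, Y=1, W=0) weight 18/539
  (Z=2, X=1, Y=1, W=1) weight 24/539
  (Z=2, X=2, Y=1, W=0) weight 12/539
  (Z=2, X=2, Y=1, W=1) weight 16/539
  (Z=2, X=3, Y=1, W=0) weight 6/539
  (Z=2, X=3, Y=1, W=1) weight 8/539
  (Z=3, X=0, Y=0, W=0) weight 3/308
  … 7 more
Group by Z:
  weight(Z=2) = 2/11
  weight(Z=3) = 1/11
Total weight = 2/11 + 1/11 = 3/11
P(Z=2 | obs) = 2/11 / 3/11 = 2/3
P(Z=3 | obs) = 1/11 / 3/11 = 1/3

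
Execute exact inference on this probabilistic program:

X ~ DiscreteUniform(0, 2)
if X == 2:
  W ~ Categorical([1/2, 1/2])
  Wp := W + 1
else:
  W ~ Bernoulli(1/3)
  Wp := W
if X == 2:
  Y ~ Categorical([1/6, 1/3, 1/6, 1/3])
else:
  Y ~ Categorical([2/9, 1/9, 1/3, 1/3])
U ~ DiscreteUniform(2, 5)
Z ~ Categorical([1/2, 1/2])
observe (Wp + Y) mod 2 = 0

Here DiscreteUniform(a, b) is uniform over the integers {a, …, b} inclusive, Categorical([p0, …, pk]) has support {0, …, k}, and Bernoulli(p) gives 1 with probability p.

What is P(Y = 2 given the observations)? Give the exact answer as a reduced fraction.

Enumerate traces; 96 have nonzero weight after conditioning:
  (X=0, W=0, Y=0, U=2, Z=0) weight 1/162
  (X=0, W=0, Y=0, U=2, Z=1) weight 1/162
  (X=0, W=0, Y=0, U=3, Z=0) weight 1/162
  (X=0, W=0, Y=0, U=3, Z=1) weight 1/162
  (X=0, W=0, Y=0, U=4, Z=0) weight 1/162
  (X=0, W=0, Y=0, U=4, Z=1) weight 1/162
  (X=0, W=0, Y=0, U=5, Z=0) weight 1/162
  (X=0, W=0, Y=0, U=5, Z=1) weight 1/162
  (X=0, W=0, Y=2, U=2, Z=0) weight 1/108
  (X=0, W=1, Y=1, U=2, Z=0) weight 1/648
  … 86 more
Group by Y:
  weight(Y=0) = 41/324
  weight(Y=1) = 13/162
  weight(Y=2) = 19/108
  weight(Y=3) = 7/54
Total weight = 41/324 + 13/162 + 19/108 + 7/54 = 83/162
P(Y=0 | obs) = 41/324 / 83/162 = 41/166
P(Y=1 | obs) = 13/162 / 83/162 = 13/83
P(Y=2 | obs) = 19/108 / 83/162 = 57/166
P(Y=3 | obs) = 7/54 / 83/162 = 21/83

P(Y = 2 | obs) = 57/166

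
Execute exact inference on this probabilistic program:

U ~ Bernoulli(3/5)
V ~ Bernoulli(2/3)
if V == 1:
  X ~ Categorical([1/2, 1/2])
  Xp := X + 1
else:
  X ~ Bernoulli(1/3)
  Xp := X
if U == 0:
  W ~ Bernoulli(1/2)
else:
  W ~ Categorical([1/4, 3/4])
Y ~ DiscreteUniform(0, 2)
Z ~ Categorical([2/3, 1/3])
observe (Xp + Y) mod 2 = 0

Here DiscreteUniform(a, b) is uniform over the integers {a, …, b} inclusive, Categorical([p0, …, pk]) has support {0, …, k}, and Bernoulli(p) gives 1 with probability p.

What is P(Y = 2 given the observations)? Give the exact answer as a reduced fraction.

Enumerate traces; 48 have nonzero weight after conditioning:
  (U=0, V=0, X=0, W=0, Y=0, Z=0) weight 4/405
  (U=0, V=0, X=0, W=0, Y=0, Z=1) weight 2/405
  (U=0, V=0, X=0, W=0, Y=2, Z=0) weight 4/405
  (U=0, V=0, X=0, W=0, Y=2, Z=1) weight 2/405
  (U=0, V=0, X=0, W=1, Y=0, Z=0) weight 4/405
  (U=0, V=0, X=0, W=1, Y=0, Z=1) weight 2/405
  (U=0, V=0, X=0, W=1, Y=2, Z=0) weight 4/405
  (U=0, V=0, X=0, W=1, Y=2, Z=1) weight 2/405
  (U=0, V=0, X=1, W=0, Y=1, Z=0) weight 2/405
  … 39 more
Group by Y:
  weight(Y=0) = 5/27
  weight(Y=1) = 4/27
  weight(Y=2) = 5/27
Total weight = 5/27 + 4/27 + 5/27 = 14/27
P(Y=0 | obs) = 5/27 / 14/27 = 5/14
P(Y=1 | obs) = 4/27 / 14/27 = 2/7
P(Y=2 | obs) = 5/27 / 14/27 = 5/14

P(Y = 2 | obs) = 5/14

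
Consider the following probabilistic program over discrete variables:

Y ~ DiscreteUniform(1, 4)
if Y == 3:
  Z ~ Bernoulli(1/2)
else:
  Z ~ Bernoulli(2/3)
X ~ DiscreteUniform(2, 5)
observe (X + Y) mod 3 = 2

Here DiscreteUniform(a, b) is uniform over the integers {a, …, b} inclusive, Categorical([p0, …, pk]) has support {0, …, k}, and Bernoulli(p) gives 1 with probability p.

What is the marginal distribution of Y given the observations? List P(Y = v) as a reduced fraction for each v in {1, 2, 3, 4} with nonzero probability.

P(Y=1) = 1/5, P(Y=2) = 1/5, P(Y=3) = 2/5, P(Y=4) = 1/5

Enumerate traces; 10 have nonzero weight after conditioning:
  (Y=1, Z=0, X=4) weight 1/48
  (Y=1, Z=1, X=4) weight 1/24
  (Y=2, Z=0, X=3) weight 1/48
  (Y=2, Z=1, X=3) weight 1/24
  (Y=3, Z=0, X=2) weight 1/32
  (Y=3, Z=0, X=5) weight 1/32
  (Y=3, Z=1, X=2) weight 1/32
  (Y=3, Z=1, X=5) weight 1/32
  (Y=4, Z=0, X=4) weight 1/48
  … 1 more
Group by Y:
  weight(Y=1) = 1/16
  weight(Y=2) = 1/16
  weight(Y=3) = 1/8
  weight(Y=4) = 1/16
Total weight = 1/16 + 1/16 + 1/8 + 1/16 = 5/16
P(Y=1 | obs) = 1/16 / 5/16 = 1/5
P(Y=2 | obs) = 1/16 / 5/16 = 1/5
P(Y=3 | obs) = 1/8 / 5/16 = 2/5
P(Y=4 | obs) = 1/16 / 5/16 = 1/5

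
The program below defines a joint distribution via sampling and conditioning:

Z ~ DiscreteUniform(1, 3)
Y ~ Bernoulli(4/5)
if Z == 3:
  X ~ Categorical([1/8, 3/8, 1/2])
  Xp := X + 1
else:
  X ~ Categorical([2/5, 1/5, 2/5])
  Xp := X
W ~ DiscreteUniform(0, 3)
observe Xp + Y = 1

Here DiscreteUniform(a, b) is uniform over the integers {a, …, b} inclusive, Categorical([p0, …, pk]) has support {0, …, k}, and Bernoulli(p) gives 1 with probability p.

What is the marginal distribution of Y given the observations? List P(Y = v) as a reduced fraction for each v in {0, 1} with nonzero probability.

P(Y=0) = 21/149, P(Y=1) = 128/149

Enumerate traces; 20 have nonzero weight after conditioning:
  (Z=1, Y=0, X=1, W=0) weight 1/300
  (Z=1, Y=0, X=1, W=1) weight 1/300
  (Z=1, Y=0, X=1, W=2) weight 1/300
  (Z=1, Y=0, X=1, W=3) weight 1/300
  (Z=1, Y=1, X=0, W=0) weight 2/75
  (Z=1, Y=1, X=0, W=1) weight 2/75
  (Z=1, Y=1, X=0, W=2) weight 2/75
  (Z=1, Y=1, X=0, W=3) weight 2/75
  … 12 more
Group by Y:
  weight(Y=0) = 7/200
  weight(Y=1) = 16/75
Total weight = 7/200 + 16/75 = 149/600
P(Y=0 | obs) = 7/200 / 149/600 = 21/149
P(Y=1 | obs) = 16/75 / 149/600 = 128/149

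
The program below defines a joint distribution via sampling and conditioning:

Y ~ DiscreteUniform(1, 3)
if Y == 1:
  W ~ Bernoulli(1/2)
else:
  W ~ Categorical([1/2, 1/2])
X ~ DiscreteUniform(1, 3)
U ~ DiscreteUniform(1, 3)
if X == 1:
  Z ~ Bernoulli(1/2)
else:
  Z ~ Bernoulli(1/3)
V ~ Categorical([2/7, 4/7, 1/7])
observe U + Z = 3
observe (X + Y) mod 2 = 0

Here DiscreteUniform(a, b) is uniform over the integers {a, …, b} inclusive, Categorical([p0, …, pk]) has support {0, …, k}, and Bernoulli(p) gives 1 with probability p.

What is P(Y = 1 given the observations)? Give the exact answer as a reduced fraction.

P(Y = 1 | obs) = 2/5

Enumerate traces; 60 have nonzero weight after conditioning:
  (Y=1, W=0, X=1, U=2, Z=1, V=0) weight 1/378
  (Y=1, W=0, X=1, U=2, Z=1, V=1) weight 1/189
  (Y=1, W=0, X=1, U=2, Z=1, V=2) weight 1/756
  (Y=1, W=0, X=1, U=3, Z=0, V=0) weight 1/378
  (Y=1, W=0, X=1, U=3, Z=0, V=1) weight 1/189
  (Y=1, W=0, X=1, U=3, Z=0, V=2) weight 1/756
  (Y=1, W=0, X=3, U=2, Z=1, V=0) weight 1/567
  (Y=1, W=0, X=3, U=2, Z=1, V=1) weight 2/567
  (Y=2, W=0, X=2, U=2, Z=1, V=0) weight 1/567
  (Y=3, W=0, X=1, U=2, Z=1, V=0) weight 1/378
  … 50 more
Group by Y:
  weight(Y=1) = 2/27
  weight(Y=2) = 1/27
  weight(Y=3) = 2/27
Total weight = 2/27 + 1/27 + 2/27 = 5/27
P(Y=1 | obs) = 2/27 / 5/27 = 2/5
P(Y=2 | obs) = 1/27 / 5/27 = 1/5
P(Y=3 | obs) = 2/27 / 5/27 = 2/5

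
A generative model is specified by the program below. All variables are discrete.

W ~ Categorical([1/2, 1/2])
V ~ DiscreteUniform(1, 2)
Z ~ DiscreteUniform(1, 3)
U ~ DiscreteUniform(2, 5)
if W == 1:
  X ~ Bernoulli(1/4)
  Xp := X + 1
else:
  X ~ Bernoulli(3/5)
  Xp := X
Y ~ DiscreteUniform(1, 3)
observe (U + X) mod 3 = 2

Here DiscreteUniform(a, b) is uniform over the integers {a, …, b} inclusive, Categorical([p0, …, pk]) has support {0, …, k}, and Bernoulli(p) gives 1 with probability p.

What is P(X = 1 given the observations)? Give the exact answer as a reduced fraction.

P(X = 1 | obs) = 17/63

Enumerate traces; 108 have nonzero weight after conditioning:
  (W=0, V=1, Z=1, U=2, X=0, Y=1) weight 1/360
  (W=0, V=1, Z=1, U=2, X=0, Y=2) weight 1/360
  (W=0, V=1, Z=1, U=2, X=0, Y=3) weight 1/360
  (W=0, V=1, Z=1, U=4, X=1, Y=1) weight 1/240
  (W=0, V=1, Z=1, U=4, X=1, Y=2) weight 1/240
  (W=0, V=1, Z=1, U=4, X=1, Y=3) weight 1/240
  (W=0, V=1, Z=1, U=5, X=0, Y=1) weight 1/360
  (W=0, V=1, Z=1, U=5, X=0, Y=2) weight 1/360
  … 100 more
Group by X:
  weight(X=0) = 23/80
  weight(X=1) = 17/160
Total weight = 23/80 + 17/160 = 63/160
P(X=0 | obs) = 23/80 / 63/160 = 46/63
P(X=1 | obs) = 17/160 / 63/160 = 17/63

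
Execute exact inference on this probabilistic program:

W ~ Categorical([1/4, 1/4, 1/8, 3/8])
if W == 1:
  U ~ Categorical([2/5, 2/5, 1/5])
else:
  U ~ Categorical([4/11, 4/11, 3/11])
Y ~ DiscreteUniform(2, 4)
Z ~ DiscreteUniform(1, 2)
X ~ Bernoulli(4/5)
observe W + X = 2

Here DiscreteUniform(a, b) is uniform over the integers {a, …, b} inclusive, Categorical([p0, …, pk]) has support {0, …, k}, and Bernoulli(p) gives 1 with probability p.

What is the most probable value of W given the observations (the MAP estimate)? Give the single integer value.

argmax_v P(W = v | obs) = 1

Enumerate traces; 36 have nonzero weight after conditioning:
  (W=1, U=0, Y=2, Z=1, X=1) weight 1/75
  (W=1, U=0, Y=2, Z=2, X=1) weight 1/75
  (W=1, U=0, Y=3, Z=1, X=1) weight 1/75
  (W=1, U=0, Y=3, Z=2, X=1) weight 1/75
  (W=1, U=0, Y=4, Z=1, X=1) weight 1/75
  (W=1, U=0, Y=4, Z=2, X=1) weight 1/75
  (W=1, U=1, Y=2, Z=1, X=1) weight 1/75
  (W=1, U=1, Y=2, Z=2, X=1) weight 1/75
  (W=2, U=0, Y=2, Z=1, X=0) weight 1/660
  … 27 more
Group by W:
  weight(W=1) = 1/5
  weight(W=2) = 1/40
Total weight = 1/5 + 1/40 = 9/40
P(W=1 | obs) = 1/5 / 9/40 = 8/9
P(W=2 | obs) = 1/40 / 9/40 = 1/9
argmax = 1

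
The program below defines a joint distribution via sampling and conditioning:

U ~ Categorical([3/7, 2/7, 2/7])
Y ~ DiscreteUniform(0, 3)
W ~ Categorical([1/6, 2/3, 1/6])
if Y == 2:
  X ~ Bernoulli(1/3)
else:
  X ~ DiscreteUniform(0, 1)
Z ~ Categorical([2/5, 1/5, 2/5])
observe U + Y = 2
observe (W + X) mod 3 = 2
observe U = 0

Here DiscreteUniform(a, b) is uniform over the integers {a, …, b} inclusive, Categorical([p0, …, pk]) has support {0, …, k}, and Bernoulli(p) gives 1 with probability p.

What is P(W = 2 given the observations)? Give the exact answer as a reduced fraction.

P(W = 2 | obs) = 1/3

Enumerate traces; 6 have nonzero weight after conditioning:
  (U=0, Y=2, W=1, X=1, Z=0) weight 1/105
  (U=0, Y=2, W=1, X=1, Z=1) weight 1/210
  (U=0, Y=2, W=1, X=1, Z=2) weight 1/105
  (U=0, Y=2, W=2, X=0, Z=0) weight 1/210
  (U=0, Y=2, W=2, X=0, Z=1) weight 1/420
  (U=0, Y=2, W=2, X=0, Z=2) weight 1/210
Group by W:
  weight(W=1) = 1/42
  weight(W=2) = 1/84
Total weight = 1/42 + 1/84 = 1/28
P(W=1 | obs) = 1/42 / 1/28 = 2/3
P(W=2 | obs) = 1/84 / 1/28 = 1/3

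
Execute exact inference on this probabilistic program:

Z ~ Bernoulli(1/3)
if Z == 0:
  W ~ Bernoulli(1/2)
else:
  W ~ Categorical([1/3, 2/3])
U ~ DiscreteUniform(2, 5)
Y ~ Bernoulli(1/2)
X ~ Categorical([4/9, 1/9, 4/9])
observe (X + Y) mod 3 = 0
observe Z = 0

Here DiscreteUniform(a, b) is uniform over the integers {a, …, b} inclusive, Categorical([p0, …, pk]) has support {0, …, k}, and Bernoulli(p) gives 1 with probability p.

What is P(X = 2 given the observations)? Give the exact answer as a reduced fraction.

P(X = 2 | obs) = 1/2

Enumerate traces; 16 have nonzero weight after conditioning:
  (Z=0, W=0, U=2, Y=0, X=0) weight 1/54
  (Z=0, W=0, U=2, Y=1, X=2) weight 1/54
  (Z=0, W=0, U=3, Y=0, X=0) weight 1/54
  (Z=0, W=0, U=3, Y=1, X=2) weight 1/54
  (Z=0, W=0, U=4, Y=0, X=0) weight 1/54
  (Z=0, W=0, U=4, Y=1, X=2) weight 1/54
  (Z=0, W=0, U=5, Y=0, X=0) weight 1/54
  (Z=0, W=0, U=5, Y=1, X=2) weight 1/54
  … 8 more
Group by X:
  weight(X=0) = 4/27
  weight(X=2) = 4/27
Total weight = 4/27 + 4/27 = 8/27
P(X=0 | obs) = 4/27 / 8/27 = 1/2
P(X=2 | obs) = 4/27 / 8/27 = 1/2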